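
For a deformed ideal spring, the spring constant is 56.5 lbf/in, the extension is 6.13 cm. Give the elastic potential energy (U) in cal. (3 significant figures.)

Directly: U = ½kx².
k = 56.5 lbf/in = 9895 N/m; x = 6.13 cm = 0.06130 m.
U = 18.59 J
18.59 J × (1 cal / 4.184 J) = 4.443 cal

4.44 cal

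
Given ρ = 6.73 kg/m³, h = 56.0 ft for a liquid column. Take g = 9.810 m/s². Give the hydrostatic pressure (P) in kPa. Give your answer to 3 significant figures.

1.13 kPa

P is given directly by: P = ρgh.
ρ = 6.73 kg/m³; h = 56.0 ft = 17.07 m; g = 9.810 m/s².
P = 1127 Pa
1127 Pa × (1 kPa / 1000 Pa) = 1.127 kPa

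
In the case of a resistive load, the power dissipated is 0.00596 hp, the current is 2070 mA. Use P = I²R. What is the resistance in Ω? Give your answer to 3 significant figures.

Rearranging: R = P/I².
P = 0.00596 hp = 4.444 W; I = 2070 mA = 2.070 A.
R = 1.037 Ω

1.04 Ω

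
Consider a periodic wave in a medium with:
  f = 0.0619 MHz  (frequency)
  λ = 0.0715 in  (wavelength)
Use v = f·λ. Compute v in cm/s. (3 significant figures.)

11200 cm/s

v is given directly by: v = fλ.
f = 0.0619 MHz = 61900 Hz; λ = 0.0715 in = 0.001816 m.
v = 112.4 m/s
112.4 m/s × (1 cm/s / 0.01000 m/s) = 11242 cm/s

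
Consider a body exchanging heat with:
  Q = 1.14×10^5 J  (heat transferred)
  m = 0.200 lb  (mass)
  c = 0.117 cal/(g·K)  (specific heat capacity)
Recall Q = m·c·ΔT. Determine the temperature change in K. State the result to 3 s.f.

Solving Q = m·c·ΔT for ΔT: ΔT = Q/(m·c).
Q = 1.14×10^5 J; m = 0.200 lb = 0.09072 kg; c = 0.117 cal/(g·K) = 489.5 J/(kg·K).
ΔT = 2567 K

2570 K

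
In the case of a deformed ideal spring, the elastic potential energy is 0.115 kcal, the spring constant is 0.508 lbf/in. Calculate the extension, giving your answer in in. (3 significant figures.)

129 in

Rearranging U = ½k·x² for x: x = √(2U/k).
U = 0.115 kcal = 481.2 J; k = 0.508 lbf/in = 88.96 N/m.
x = 3.289 m
3.289 m × (1 in / 0.02540 m) = 129.5 in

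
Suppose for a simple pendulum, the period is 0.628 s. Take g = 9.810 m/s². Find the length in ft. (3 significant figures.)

0.322 ft

Rearranging T = 2π√(L/g) for L: L = g·(T/2π)².
T = 0.628 s; g = 9.810 m/s².
L = 0.09800 m
0.09800 m × (1 ft / 0.3048 m) = 0.3215 ft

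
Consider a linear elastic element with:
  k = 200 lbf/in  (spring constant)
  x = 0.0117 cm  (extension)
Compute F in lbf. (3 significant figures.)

From Hooke's law: F = kx.
k = 200 lbf/in = 35025 N/m; x = 0.0117 cm = 1.170×10^-4 m.
F = 4.098 N  (the unit combination reduces to kg·m/s² = N)
4.098 N × (1 lbf / 4.448 N) = 0.9213 lbf

0.921 lbf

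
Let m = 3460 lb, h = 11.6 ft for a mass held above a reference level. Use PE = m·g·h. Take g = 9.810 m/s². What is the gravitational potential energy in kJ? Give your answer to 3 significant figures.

Directly: PE = mgh.
m = 3460 lb = 1569 kg; h = 11.6 ft = 3.536 m; g = 9.810 m/s².
PE = 54436 J
54436 J × (1 kJ / 1000 J) = 54.44 kJ

54.4 kJ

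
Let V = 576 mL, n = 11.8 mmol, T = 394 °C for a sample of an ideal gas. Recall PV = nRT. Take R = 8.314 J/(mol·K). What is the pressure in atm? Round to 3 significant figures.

1.12 atm

P is given directly by: P = nRT/V.
V = 576 mL = 5.760×10^-4 m³; n = 11.8 mmol = 0.01180 mol; T = 394 °C = 667.1 K; R = 8.314 J/(mol·K).
P = 1.136×10^5 Pa
1.136×10^5 Pa × (1 atm / 1.013×10^5 Pa) = 1.121 atm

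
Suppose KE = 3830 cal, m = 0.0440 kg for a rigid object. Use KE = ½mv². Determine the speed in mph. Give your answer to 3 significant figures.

1910 mph

Solving KE = ½mv² for v: v = √(2·KE/m).
KE = 3830 cal = 16025 J; m = 0.0440 kg.
v = 853.5 m/s
853.5 m/s × (1 mph / 0.4470 m/s) = 1909 mph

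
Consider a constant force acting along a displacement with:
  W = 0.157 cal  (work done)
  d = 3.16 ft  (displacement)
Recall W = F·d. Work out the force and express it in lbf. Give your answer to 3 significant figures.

Rearranging: F = W/d.
W = 0.157 cal = 0.6569 J; d = 3.16 ft = 0.9632 m.
F = 0.6820 N
0.6820 N × (1 lbf / 4.448 N) = 0.1533 lbf

0.153 lbf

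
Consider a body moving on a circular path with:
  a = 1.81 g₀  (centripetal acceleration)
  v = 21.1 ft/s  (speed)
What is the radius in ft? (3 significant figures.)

7.65 ft

Rearranging: r = v²/a.
a = 1.81 g₀ = 17.75 m/s²; v = 21.1 ft/s = 6.431 m/s.
r = 2.330 m
2.330 m × (1 ft / 0.3048 m) = 7.645 ft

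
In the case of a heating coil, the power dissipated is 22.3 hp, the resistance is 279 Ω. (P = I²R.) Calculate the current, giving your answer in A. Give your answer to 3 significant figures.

7.72 A

Rearranging: I = √(P/R).
P = 22.3 hp = 16629 W; R = 279 Ω.
I = 7.720 A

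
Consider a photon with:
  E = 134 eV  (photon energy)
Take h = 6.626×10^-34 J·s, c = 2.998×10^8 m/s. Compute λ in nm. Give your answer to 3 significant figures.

Rearranging E = h·c/λ for λ: λ = hc/E.
E = 134 eV = 2.147×10^-17 J; h = 6.626×10^-34 J·s; c = 2.998×10^8 m/s.
λ = 9.253×10^-9 m
9.253×10^-9 m × (1 nm / 1.000×10^-9 m) = 9.253 nm

9.25 nm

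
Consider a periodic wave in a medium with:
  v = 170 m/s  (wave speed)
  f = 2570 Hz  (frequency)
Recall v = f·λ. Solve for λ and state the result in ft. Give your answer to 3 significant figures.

0.217 ft

Rearranging v = f·λ for λ: λ = v/f.
v = 170 m/s; f = 2570 Hz.
λ = 0.06615 m
0.06615 m × (1 ft / 0.3048 m) = 0.2170 ft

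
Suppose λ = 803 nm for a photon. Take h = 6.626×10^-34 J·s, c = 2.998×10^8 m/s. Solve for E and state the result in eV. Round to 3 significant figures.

1.54 eV

Directly: E = hc/λ.
λ = 803 nm = 8.030×10^-7 m; h = 6.626×10^-34 J·s; c = 2.998×10^8 m/s.
E = 2.474×10^-19 J
2.474×10^-19 J × (1 eV / 1.602×10^-19 J) = 1.544 eV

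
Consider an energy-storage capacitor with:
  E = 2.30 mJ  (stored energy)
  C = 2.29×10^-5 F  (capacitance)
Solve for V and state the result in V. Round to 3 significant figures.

14.2 V

Rearranging: V = √(2E/C).
E = 2.30 mJ = 0.002300 J; C = 2.29×10^-5 F.
V = 14.17 V  (the unit combination reduces to kg·m²/(A·s³) = V)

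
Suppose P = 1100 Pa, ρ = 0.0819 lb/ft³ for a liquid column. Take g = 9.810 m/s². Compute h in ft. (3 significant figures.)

Rearranging P = ρ·g·h for h: h = P/(ρ·g).
P = 1100 Pa; ρ = 0.0819 lb/ft³ = 1.312 kg/m³; g = 9.810 m/s².
h = 85.47 m
85.47 m × (1 ft / 0.3048 m) = 280.4 ft

280 ft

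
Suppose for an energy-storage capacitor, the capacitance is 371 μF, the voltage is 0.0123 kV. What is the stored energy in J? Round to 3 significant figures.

Directly: E = ½CV².
C = 371 μF = 3.710×10^-4 F; V = 0.0123 kV = 12.30 V.
E = 0.02806 J

0.0281 J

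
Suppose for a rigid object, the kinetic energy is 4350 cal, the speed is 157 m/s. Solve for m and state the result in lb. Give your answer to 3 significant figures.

Solving KE = ½mv² for m: m = 2·KE/v².
KE = 4350 cal = 18200 J; v = 157 m/s.
m = 1.477 kg
1.477 kg × (1 lb / 0.4536 kg) = 3.256 lb

3.26 lb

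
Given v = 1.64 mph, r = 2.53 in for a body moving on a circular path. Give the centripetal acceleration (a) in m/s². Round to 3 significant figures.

a is given directly by: a = v²/r.
v = 1.64 mph = 0.7331 m/s; r = 2.53 in = 0.06426 m.
a = 8.364 m/s²

8.36 m/s²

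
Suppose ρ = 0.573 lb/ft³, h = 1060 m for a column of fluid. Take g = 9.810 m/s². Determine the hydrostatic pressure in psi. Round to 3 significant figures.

13.8 psi

Directly: P = ρgh.
ρ = 0.573 lb/ft³ = 9.179 kg/m³; h = 1060 m; g = 9.810 m/s².
P = 95444 Pa  (the unit combination reduces to kg/(m·s²) = Pa)
95444 Pa × (1 psi / 6895 Pa) = 13.84 psi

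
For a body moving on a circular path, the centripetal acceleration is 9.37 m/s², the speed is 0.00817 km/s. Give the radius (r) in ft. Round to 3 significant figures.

23.4 ft

Rearranging: r = v²/a.
a = 9.37 m/s²; v = 0.00817 km/s = 8.170 m/s.
r = 7.124 m
7.124 m × (1 ft / 0.3048 m) = 23.37 ft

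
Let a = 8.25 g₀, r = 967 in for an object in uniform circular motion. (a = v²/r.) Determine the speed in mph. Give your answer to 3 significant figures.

Solving a = v²/r for v: v = √(a·r).
a = 8.25 g₀ = 80.90 m/s²; r = 967 in = 24.56 m.
v = 44.58 m/s
44.58 m/s × (1 mph / 0.4470 m/s) = 99.72 mph

99.7 mph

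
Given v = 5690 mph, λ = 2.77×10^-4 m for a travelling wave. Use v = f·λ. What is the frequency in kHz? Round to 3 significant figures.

9180 kHz

Solving v = f·λ for f: f = v/λ.
v = 5690 mph = 2544 m/s; λ = 2.77×10^-4 m.
f = 9.183×10^6 Hz
9.183×10^6 Hz × (1 kHz / 1000 Hz) = 9183 kHz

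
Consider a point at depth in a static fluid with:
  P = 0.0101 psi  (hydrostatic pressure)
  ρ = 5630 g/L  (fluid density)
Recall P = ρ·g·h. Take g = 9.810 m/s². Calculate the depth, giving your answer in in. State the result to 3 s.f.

Rearranging: h = P/(ρ·g).
P = 0.0101 psi = 69.64 Pa; ρ = 5630 g/L = 5630 kg/m³; g = 9.810 m/s².
h = 0.001261 m
0.001261 m × (1 in / 0.02540 m) = 0.04964 in

0.0496 in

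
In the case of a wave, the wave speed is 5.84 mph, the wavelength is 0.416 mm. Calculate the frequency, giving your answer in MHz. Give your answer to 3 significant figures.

Solving v = f·λ for f: f = v/λ.
v = 5.84 mph = 2.611 m/s; λ = 0.416 mm = 4.160×10^-4 m.
f = 6276 Hz
6276 Hz × (1 MHz / 1.000×10^6 Hz) = 0.006276 MHz

0.00628 MHz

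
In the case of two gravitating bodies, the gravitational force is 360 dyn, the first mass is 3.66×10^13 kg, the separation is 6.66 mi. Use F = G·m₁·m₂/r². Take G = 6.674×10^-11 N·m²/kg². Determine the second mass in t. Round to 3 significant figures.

From Newton's law of gravitation: m₂ = F·r²/(G·m₁).
F = 360 dyn = 0.003600 N; m₁ = 3.66×10^13 kg; r = 6.66 mi = 10718 m; G = 6.674×10^-11 N·m²/kg².
m₂ = 169.3 kg
169.3 kg × (1 t / 1000 kg) = 0.1693 t

0.169 t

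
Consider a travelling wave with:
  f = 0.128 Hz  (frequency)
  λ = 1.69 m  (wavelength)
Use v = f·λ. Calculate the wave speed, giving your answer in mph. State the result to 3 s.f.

v is given directly by: v = fλ.
f = 0.128 Hz; λ = 1.69 m.
v = 0.2163 m/s
0.2163 m/s × (1 mph / 0.4470 m/s) = 0.4839 mph

0.484 mph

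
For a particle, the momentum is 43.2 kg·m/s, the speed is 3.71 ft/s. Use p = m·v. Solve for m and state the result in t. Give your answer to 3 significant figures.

Rearranging p = m·v for m: m = p/v.
p = 43.2 kg·m/s; v = 3.71 ft/s = 1.131 m/s.
m = 38.20 kg
38.20 kg × (1 t / 1000 kg) = 0.03820 t

0.0382 t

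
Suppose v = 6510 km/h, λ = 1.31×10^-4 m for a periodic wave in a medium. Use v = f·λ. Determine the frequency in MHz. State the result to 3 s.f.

13.8 MHz

Rearranging v = f·λ for f: f = v/λ.
v = 6510 km/h = 1808 m/s; λ = 1.31×10^-4 m.
f = 1.380×10^7 Hz
1.380×10^7 Hz × (1 MHz / 1.000×10^6 Hz) = 13.80 MHz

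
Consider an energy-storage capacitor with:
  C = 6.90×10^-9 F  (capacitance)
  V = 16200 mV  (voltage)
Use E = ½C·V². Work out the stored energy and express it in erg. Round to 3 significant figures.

Directly: E = ½CV².
C = 6.90×10^-9 F; V = 16200 mV = 16.20 V.
E = 9.054×10^-7 J
9.054×10^-7 J × (1 erg / 1.000×10^-7 J) = 9.054 erg

9.05 erg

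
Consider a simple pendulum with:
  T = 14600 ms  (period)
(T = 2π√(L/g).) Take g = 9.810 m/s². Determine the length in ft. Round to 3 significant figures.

174 ft

Rearranging: L = g·(T/2π)².
T = 14600 ms = 14.60 s; g = 9.810 m/s².
L = 52.97 m
52.97 m × (1 ft / 0.3048 m) = 173.8 ft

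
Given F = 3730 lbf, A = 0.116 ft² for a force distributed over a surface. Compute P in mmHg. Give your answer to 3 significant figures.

11500 mmHg

P is given directly by: P = F/A.
F = 3730 lbf = 16592 N; A = 0.116 ft² = 0.01078 m².
P = 1.540×10^6 Pa
1.540×10^6 Pa × (1 mmHg / 133.3 Pa) = 11548 mmHg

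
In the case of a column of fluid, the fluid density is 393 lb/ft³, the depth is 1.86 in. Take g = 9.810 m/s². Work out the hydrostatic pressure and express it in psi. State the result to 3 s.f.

P is given directly by: P = ρgh.
ρ = 393 lb/ft³ = 6295 kg/m³; h = 1.86 in = 0.04724 m; g = 9.810 m/s².
P = 2918 Pa
2918 Pa × (1 psi / 6895 Pa) = 0.4232 psi

0.423 psi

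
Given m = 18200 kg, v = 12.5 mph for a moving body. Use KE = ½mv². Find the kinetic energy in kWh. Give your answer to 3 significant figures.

KE is given directly by: KE = ½mv².
m = 18200 kg; v = 12.5 mph = 5.588 m/s.
KE = 2.842×10^5 J
2.842×10^5 J × (1 kWh / 3.600×10^6 J) = 0.07893 kWh

0.0789 kWh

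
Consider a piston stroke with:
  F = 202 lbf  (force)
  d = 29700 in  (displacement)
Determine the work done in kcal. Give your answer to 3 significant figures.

162 kcal

W is given directly by: W = F·d.
F = 202 lbf = 898.5 N; d = 29700 in = 754.4 m.
W = 6.778×10^5 J
6.778×10^5 J × (1 kcal / 4184 J) = 162.0 kcal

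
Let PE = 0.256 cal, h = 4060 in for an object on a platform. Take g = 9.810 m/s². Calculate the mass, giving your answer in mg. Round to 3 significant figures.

Rearranging: m = PE/(g·h).
PE = 0.256 cal = 1.071 J; h = 4060 in = 103.1 m; g = 9.810 m/s².
m = 0.001059 kg
0.001059 kg × (1 mg / 1.000×10^-6 kg) = 1059 mg

1060 mg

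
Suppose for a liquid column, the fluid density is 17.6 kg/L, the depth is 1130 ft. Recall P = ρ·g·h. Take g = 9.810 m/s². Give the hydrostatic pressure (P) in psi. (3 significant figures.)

8620 psi

Directly: P = ρgh.
ρ = 17.6 kg/L = 17600 kg/m³; h = 1130 ft = 344.4 m; g = 9.810 m/s².
P = 5.947×10^7 Pa
5.947×10^7 Pa × (1 psi / 6895 Pa) = 8625 psi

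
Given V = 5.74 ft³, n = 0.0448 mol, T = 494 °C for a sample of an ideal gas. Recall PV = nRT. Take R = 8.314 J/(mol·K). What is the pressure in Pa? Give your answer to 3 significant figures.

P is given directly by: P = nRT/V.
V = 5.74 ft³ = 0.1625 m³; n = 0.0448 mol; T = 494 °C = 767.1 K; R = 8.314 J/(mol·K).
P = 1758 Pa

1760 Pa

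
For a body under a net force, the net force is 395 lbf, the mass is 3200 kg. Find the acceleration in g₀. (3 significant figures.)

From Newton's second law: a = F/m.
F = 395 lbf = 1757 N; m = 3200 kg.
a = 0.5491 m/s²
0.5491 m/s² × (1 g₀ / 9.807 m/s²) = 0.05599 g₀

0.0560 g₀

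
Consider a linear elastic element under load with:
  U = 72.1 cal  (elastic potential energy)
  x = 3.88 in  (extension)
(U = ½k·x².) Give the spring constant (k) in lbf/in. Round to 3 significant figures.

Rearranging: k = 2U/x².
U = 72.1 cal = 301.7 J; x = 3.88 in = 0.09855 m.
k = 62119 N/m
62119 N/m × (1 lbf/in / 175.1 N/m) = 354.7 lbf/in

355 lbf/in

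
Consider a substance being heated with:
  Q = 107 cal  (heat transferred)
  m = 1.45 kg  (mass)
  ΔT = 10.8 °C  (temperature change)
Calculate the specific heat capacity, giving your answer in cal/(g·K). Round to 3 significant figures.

Rearranging Q = m·c·ΔT for c: c = Q/(m·ΔT).
Q = 107 cal = 447.7 J; m = 1.45 kg; ΔT = 10.8 °C = 10.80 K.
c = 28.59 J/(kg·K)
28.59 J/(kg·K) × (1 cal/(g·K) / 4184 J/(kg·K)) = 0.006833 cal/(g·K)

0.00683 cal/(g·K)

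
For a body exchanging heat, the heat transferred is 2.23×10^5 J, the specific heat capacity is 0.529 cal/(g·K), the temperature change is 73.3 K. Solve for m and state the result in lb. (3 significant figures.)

3.03 lb

Rearranging Q = m·c·ΔT for m: m = Q/(c·ΔT).
Q = 2.23×10^5 J; c = 0.529 cal/(g·K) = 2213 J/(kg·K); ΔT = 73.3 K.
m = 1.375 kg
1.375 kg × (1 lb / 0.4536 kg) = 3.030 lb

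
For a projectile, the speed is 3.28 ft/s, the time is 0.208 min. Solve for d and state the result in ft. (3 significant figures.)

Rearranging: d = v·t.
v = 3.28 ft/s = 0.9997 m/s; t = 0.208 min = 12.48 s.
d = 12.48 m
12.48 m × (1 ft / 0.3048 m) = 40.93 ft

40.9 ft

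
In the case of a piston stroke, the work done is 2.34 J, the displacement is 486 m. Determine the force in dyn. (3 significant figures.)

481 dyn

Solving W = F·d for F: F = W/d.
W = 2.34 J; d = 486 m.
F = 0.004815 N  (the unit combination reduces to kg·m/s² = N)
0.004815 N × (1 dyn / 1.000×10^-5 N) = 481.5 dyn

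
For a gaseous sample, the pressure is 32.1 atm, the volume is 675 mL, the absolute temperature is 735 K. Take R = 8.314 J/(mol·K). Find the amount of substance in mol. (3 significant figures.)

Solving PV = nRT for n: n = PV/(RT).
P = 32.1 atm = 3.253×10^6 Pa; V = 675 mL = 6.750×10^-4 m³; T = 735 K; R = 8.314 J/(mol·K).
n = 0.3593 mol

0.359 mol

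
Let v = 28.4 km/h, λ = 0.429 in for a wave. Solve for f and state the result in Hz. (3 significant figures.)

Rearranging: f = v/λ.
v = 28.4 km/h = 7.889 m/s; λ = 0.429 in = 0.01090 m.
f = 724.0 Hz

724 Hz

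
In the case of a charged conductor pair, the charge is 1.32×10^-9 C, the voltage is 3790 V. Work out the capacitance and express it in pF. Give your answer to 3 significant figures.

Directly: C = Q/V.
Q = 1.32×10^-9 C; V = 3790 V.
C = 3.483×10^-13 F
3.483×10^-13 F × (1 pF / 1.000×10^-12 F) = 0.3483 pF

0.348 pF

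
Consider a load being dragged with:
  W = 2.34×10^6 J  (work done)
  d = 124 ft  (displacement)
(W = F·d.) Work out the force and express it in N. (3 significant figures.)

Solving W = F·d for F: F = W/d.
W = 2.34×10^6 J; d = 124 ft = 37.80 m.
F = 61913 N

61900 N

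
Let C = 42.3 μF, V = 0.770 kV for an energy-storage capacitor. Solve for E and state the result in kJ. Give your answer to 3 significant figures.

0.0125 kJ

Directly: E = ½CV².
C = 42.3 μF = 4.230×10^-5 F; V = 0.770 kV = 770.0 V.
E = 12.54 J
12.54 J × (1 kJ / 1000 J) = 0.01254 kJ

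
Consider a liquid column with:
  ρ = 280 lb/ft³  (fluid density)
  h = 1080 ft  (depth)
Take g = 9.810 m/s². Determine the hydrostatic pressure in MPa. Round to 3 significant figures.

P is given directly by: P = ρgh.
ρ = 280 lb/ft³ = 4485 kg/m³; h = 1080 ft = 329.2 m; g = 9.810 m/s².
P = 1.448×10^7 Pa  (the unit combination reduces to kg/(m·s²) = Pa)
1.448×10^7 Pa × (1 MPa / 1.000×10^6 Pa) = 14.48 MPa

14.5 MPa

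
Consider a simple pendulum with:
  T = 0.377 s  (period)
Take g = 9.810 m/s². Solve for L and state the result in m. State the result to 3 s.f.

0.0353 m

Rearranging: L = g·(T/2π)².
T = 0.377 s; g = 9.810 m/s².
L = 0.03532 m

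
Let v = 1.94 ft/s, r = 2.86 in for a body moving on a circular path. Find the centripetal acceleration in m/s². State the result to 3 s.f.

4.81 m/s²

a is given directly by: a = v²/r.
v = 1.94 ft/s = 0.5913 m/s; r = 2.86 in = 0.07264 m.
a = 4.813 m/s²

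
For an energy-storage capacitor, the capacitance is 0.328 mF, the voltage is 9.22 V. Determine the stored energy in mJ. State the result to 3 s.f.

13.9 mJ

Directly: E = ½CV².
C = 0.328 mF = 3.280×10^-4 F; V = 9.22 V.
E = 0.01394 J  (the unit combination reduces to kg·m²/s² = J)
0.01394 J × (1 mJ / 0.001000 J) = 13.94 mJ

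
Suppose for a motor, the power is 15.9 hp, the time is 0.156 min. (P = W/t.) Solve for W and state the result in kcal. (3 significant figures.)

26.5 kcal

Solving P = W/t for W: W = P·t.
P = 15.9 hp = 11857 W; t = 0.156 min = 9.360 s.
W = 1.110×10^5 J  (the unit combination reduces to kg·m²/s² = J)
1.110×10^5 J × (1 kcal / 4184 J) = 26.52 kcal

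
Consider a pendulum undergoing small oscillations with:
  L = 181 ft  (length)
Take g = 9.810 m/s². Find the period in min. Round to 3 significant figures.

0.248 min

Directly: T = 2π√(L/g).
L = 181 ft = 55.17 m; g = 9.810 m/s².
T = 14.90 s
14.90 s × (1 min / 60.00 s) = 0.2483 min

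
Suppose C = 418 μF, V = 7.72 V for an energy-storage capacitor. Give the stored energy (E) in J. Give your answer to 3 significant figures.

0.0125 J

Directly: E = ½CV².
C = 418 μF = 4.180×10^-4 F; V = 7.72 V.
E = 0.01246 J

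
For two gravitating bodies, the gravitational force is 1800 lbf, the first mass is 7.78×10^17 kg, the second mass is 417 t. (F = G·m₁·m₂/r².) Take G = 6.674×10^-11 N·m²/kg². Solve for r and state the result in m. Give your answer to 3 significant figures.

From Newton's law of gravitation: r = √(G·m₁m₂/F).
F = 1800 lbf = 8007 N; m₁ = 7.78×10^17 kg; m₂ = 417 t = 4.170×10^5 kg; G = 6.674×10^-11 N·m²/kg².
r = 52002 m

52000 m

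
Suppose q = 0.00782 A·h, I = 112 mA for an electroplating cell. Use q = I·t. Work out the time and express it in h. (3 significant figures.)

Solving q = I·t for t: t = q/I.
q = 0.00782 A·h = 28.15 C; I = 112 mA = 0.1120 A.
t = 251.4 s
251.4 s × (1 h / 3600 s) = 0.06982 h

0.0698 h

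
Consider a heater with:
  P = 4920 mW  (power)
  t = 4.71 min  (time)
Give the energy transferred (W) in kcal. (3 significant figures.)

0.332 kcal

Solving P = W/t for W: W = P·t.
P = 4920 mW = 4.920 W; t = 4.71 min = 282.6 s.
W = 1390 J
1390 J × (1 kcal / 4184 J) = 0.3323 kcal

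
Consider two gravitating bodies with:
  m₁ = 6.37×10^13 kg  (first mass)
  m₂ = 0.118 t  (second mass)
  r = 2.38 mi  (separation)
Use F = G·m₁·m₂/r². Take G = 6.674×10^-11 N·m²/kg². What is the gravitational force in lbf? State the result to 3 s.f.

0.00769 lbf

F is given directly by: F = Gm₁m₂/r².
m₁ = 6.37×10^13 kg; m₂ = 0.118 t = 118.0 kg; r = 2.38 mi = 3830 m; G = 6.674×10^-11 N·m²/kg².
F = 0.03419 N  (the unit combination reduces to kg·m/s² = N)
0.03419 N × (1 lbf / 4.448 N) = 0.007687 lbf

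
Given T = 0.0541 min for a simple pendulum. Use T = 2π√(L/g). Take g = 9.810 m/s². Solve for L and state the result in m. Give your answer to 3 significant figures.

2.62 m

Rearranging: L = g·(T/2π)².
T = 0.0541 min = 3.246 s; g = 9.810 m/s².
L = 2.618 m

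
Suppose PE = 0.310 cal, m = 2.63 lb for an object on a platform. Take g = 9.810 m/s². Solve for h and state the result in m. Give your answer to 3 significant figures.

0.111 m

Rearranging: h = PE/(m·g).
PE = 0.310 cal = 1.297 J; m = 2.63 lb = 1.193 kg; g = 9.810 m/s².
h = 0.1108 m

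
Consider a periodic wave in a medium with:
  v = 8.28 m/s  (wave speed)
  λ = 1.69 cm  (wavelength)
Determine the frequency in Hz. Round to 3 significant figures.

490 Hz

Solving v = f·λ for f: f = v/λ.
v = 8.28 m/s; λ = 1.69 cm = 0.01690 m.
f = 489.9 Hz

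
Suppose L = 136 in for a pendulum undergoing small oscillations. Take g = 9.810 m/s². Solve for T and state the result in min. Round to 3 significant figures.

T is given directly by: T = 2π√(L/g).
L = 136 in = 3.454 m; g = 9.810 m/s².
T = 3.728 s
3.728 s × (1 min / 60.00 s) = 0.06214 min

0.0621 min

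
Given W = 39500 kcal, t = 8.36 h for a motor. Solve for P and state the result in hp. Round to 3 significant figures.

7.36 hp

P is given directly by: P = W/t.
W = 39500 kcal = 1.653×10^8 J; t = 8.36 h = 30096 s.
P = 5491 W  (the unit combination reduces to kg·m²/s³ = W)
5491 W × (1 hp / 745.7 W) = 7.364 hp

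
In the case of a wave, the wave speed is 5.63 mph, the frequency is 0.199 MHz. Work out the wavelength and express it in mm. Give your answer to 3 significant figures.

Solving v = f·λ for λ: λ = v/f.
v = 5.63 mph = 2.517 m/s; f = 0.199 MHz = 1.990×10^5 Hz.
λ = 1.265×10^-5 m
1.265×10^-5 m × (1 mm / 0.001000 m) = 0.01265 mm

0.0126 mm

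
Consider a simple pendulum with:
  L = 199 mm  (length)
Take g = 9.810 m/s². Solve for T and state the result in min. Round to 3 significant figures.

0.0149 min

T is given directly by: T = 2π√(L/g).
L = 199 mm = 0.1990 m; g = 9.810 m/s².
T = 0.8949 s
0.8949 s × (1 min / 60.00 s) = 0.01491 min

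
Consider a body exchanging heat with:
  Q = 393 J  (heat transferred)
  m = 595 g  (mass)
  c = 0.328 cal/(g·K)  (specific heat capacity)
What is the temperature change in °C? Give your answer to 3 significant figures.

Rearranging Q = m·c·ΔT for ΔT: ΔT = Q/(m·c).
Q = 393 J; m = 595 g = 0.5950 kg; c = 0.328 cal/(g·K) = 1372 J/(kg·K).
ΔT = 0.4813 K
Since 1 °C = 1 K, 0.4813 °C.

0.481 °C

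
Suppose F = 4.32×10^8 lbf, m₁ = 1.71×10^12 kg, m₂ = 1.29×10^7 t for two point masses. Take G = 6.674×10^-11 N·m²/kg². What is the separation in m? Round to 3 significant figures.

Solving F = G·m₁·m₂/r² for r: r = √(G·m₁m₂/F).
F = 4.32×10^8 lbf = 1.922×10^9 N; m₁ = 1.71×10^12 kg; m₂ = 1.29×10^7 t = 1.290×10^10 kg; G = 6.674×10^-11 N·m²/kg².
r = 27.68 m

27.7 m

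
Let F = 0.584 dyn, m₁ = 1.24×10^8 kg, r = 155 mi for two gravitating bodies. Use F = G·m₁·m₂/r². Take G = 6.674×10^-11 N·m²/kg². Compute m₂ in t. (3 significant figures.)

43900 t

From Newton's law of gravitation: m₂ = F·r²/(G·m₁).
F = 0.584 dyn = 5.840×10^-6 N; m₁ = 1.24×10^8 kg; r = 155 mi = 2.494×10^5 m; G = 6.674×10^-11 N·m²/kg².
m₂ = 4.391×10^7 kg
4.391×10^7 kg × (1 t / 1000 kg) = 43910 t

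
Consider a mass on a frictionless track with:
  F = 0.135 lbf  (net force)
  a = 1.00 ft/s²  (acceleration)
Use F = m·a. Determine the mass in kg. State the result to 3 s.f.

From Newton's second law: m = F/a.
F = 0.135 lbf = 0.6005 N; a = 1.00 ft/s² = 0.3048 m/s².
m = 1.970 kg

1.97 kg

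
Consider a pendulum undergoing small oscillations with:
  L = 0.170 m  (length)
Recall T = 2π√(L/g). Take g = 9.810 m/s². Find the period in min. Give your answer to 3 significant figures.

0.0138 min

Directly: T = 2π√(L/g).
L = 0.170 m; g = 9.810 m/s².
T = 0.8271 s
0.8271 s × (1 min / 60.00 s) = 0.01379 min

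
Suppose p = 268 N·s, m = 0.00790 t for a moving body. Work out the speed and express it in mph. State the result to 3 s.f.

75.9 mph

Rearranging p = m·v for v: v = p/m.
p = 268 N·s = 268.0 kg·m/s; m = 0.00790 t = 7.900 kg.
v = 33.92 m/s
33.92 m/s × (1 mph / 0.4470 m/s) = 75.89 mph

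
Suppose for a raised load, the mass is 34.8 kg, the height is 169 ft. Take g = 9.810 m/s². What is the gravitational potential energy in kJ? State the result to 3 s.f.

17.6 kJ

PE is given directly by: PE = mgh.
m = 34.8 kg; h = 169 ft = 51.51 m; g = 9.810 m/s².
PE = 17585 J
17585 J × (1 kJ / 1000 J) = 17.59 kJ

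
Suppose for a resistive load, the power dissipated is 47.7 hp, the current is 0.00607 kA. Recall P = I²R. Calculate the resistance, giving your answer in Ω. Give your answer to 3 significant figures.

Solving P = I²R for R: R = P/I².
P = 47.7 hp = 35570 W; I = 0.00607 kA = 6.070 A.
R = 965.4 Ω

965 Ω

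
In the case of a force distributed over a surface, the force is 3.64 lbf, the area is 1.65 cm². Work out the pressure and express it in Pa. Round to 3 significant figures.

98100 Pa

P is given directly by: P = F/A.
F = 3.64 lbf = 16.19 N; A = 1.65 cm² = 1.650×10^-4 m².
P = 98130 Pa  (the unit combination reduces to kg/(m·s²) = Pa)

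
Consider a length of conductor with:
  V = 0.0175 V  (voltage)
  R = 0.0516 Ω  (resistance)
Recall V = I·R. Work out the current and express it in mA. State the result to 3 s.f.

From Ohm's law: I = V/R.
V = 0.0175 V; R = 0.0516 Ω.
I = 0.3391 A
0.3391 A × (1 mA / 0.001000 A) = 339.1 mA

339 mA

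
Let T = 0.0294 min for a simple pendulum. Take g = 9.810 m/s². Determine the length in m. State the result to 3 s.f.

Rearranging T = 2π√(L/g) for L: L = g·(T/2π)².
T = 0.0294 min = 1.764 s; g = 9.810 m/s².
L = 0.7732 m

0.773 m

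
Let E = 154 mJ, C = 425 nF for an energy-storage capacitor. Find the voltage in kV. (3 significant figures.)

Solving E = ½C·V² for V: V = √(2E/C).
E = 154 mJ = 0.1540 J; C = 425 nF = 4.250×10^-7 F.
V = 851.3 V
851.3 V × (1 kV / 1000 V) = 0.8513 kV

0.851 kV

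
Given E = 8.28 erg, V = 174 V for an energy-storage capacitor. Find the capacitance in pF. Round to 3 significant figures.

Rearranging E = ½C·V² for C: C = 2E/V².
E = 8.28 erg = 8.280×10^-7 J; V = 174 V.
C = 5.470×10^-11 F
5.470×10^-11 F × (1 pF / 1.000×10^-12 F) = 54.70 pF

54.7 pF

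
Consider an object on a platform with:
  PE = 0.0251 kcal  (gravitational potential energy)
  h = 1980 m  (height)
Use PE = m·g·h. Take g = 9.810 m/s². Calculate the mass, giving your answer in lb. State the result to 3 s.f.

Solving PE = m·g·h for m: m = PE/(g·h).
PE = 0.0251 kcal = 105.0 J; h = 1980 m; g = 9.810 m/s².
m = 0.005407 kg
0.005407 kg × (1 lb / 0.4536 kg) = 0.01192 lb

0.0119 lb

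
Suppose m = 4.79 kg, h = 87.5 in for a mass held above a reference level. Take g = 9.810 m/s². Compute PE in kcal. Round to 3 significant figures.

Directly: PE = mgh.
m = 4.79 kg; h = 87.5 in = 2.222 m; g = 9.810 m/s².
PE = 104.4 J  (the unit combination reduces to kg·m²/s² = J)
104.4 J × (1 kcal / 4184 J) = 0.02496 kcal

0.0250 kcal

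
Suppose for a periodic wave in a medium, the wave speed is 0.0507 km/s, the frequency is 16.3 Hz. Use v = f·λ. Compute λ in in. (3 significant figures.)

122 in

Rearranging v = f·λ for λ: λ = v/f.
v = 0.0507 km/s = 50.70 m/s; f = 16.3 Hz.
λ = 3.110 m
3.110 m × (1 in / 0.02540 m) = 122.5 in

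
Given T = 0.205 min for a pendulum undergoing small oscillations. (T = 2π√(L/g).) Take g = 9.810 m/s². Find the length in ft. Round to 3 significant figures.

123 ft

Solving T = 2π√(L/g) for L: L = g·(T/2π)².
T = 0.205 min = 12.30 s; g = 9.810 m/s².
L = 37.59 m
37.59 m × (1 ft / 0.3048 m) = 123.3 ft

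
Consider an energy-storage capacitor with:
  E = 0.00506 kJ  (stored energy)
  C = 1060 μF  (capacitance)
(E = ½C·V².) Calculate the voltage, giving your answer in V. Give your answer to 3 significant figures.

Solving E = ½C·V² for V: V = √(2E/C).
E = 0.00506 kJ = 5.060 J; C = 1060 μF = 0.001060 F.
V = 97.71 V

97.7 V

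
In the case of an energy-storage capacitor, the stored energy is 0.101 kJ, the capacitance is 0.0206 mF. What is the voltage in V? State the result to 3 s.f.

Rearranging: V = √(2E/C).
E = 0.101 kJ = 101.0 J; C = 0.0206 mF = 2.060×10^-5 F.
V = 3131 V  (the unit combination reduces to kg·m²/(A·s³) = V)

3130 V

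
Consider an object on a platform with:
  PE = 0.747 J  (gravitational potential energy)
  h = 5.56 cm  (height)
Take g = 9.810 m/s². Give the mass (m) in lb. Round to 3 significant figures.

3.02 lb

Rearranging: m = PE/(g·h).
PE = 0.747 J; h = 5.56 cm = 0.05560 m; g = 9.810 m/s².
m = 1.370 kg
1.370 kg × (1 lb / 0.4536 kg) = 3.019 lb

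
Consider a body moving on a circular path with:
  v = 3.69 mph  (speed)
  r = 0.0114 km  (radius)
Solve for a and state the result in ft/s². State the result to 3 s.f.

0.783 ft/s²

a is given directly by: a = v²/r.
v = 3.69 mph = 1.650 m/s; r = 0.0114 km = 11.40 m.
a = 0.2387 m/s²
0.2387 m/s² × (1 ft/s² / 0.3048 m/s²) = 0.7831 ft/s²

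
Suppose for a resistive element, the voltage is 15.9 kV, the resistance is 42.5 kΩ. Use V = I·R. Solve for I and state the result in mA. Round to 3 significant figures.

374 mA

Rearranging V = I·R for I: I = V/R.
V = 15.9 kV = 15900 V; R = 42.5 kΩ = 42500 Ω.
I = 0.3741 A
0.3741 A × (1 mA / 0.001000 A) = 374.1 mA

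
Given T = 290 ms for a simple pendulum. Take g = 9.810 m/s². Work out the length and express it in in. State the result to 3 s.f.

0.823 in

Rearranging: L = g·(T/2π)².
T = 290 ms = 0.2900 s; g = 9.810 m/s².
L = 0.02090 m
0.02090 m × (1 in / 0.02540 m) = 0.8228 in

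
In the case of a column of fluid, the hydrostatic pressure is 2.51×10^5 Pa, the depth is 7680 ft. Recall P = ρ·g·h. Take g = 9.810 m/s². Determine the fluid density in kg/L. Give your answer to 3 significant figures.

Rearranging: ρ = P/(g·h).
P = 2.51×10^5 Pa; h = 7680 ft = 2341 m; g = 9.810 m/s².
ρ = 10.93 kg/m³
10.93 kg/m³ × (1 kg/L / 1000 kg/m³) = 0.01093 kg/L

0.0109 kg/L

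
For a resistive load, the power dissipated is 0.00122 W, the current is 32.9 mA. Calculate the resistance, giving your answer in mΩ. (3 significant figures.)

1130 mΩ

Rearranging: R = P/I².
P = 0.00122 W; I = 32.9 mA = 0.03290 A.
R = 1.127 Ω
1.127 Ω × (1 mΩ / 0.001000 Ω) = 1127 mΩ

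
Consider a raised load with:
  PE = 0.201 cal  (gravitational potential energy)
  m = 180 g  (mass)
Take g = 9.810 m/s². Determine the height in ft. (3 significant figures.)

Rearranging: h = PE/(m·g).
PE = 0.201 cal = 0.8410 J; m = 180 g = 0.1800 kg; g = 9.810 m/s².
h = 0.4763 m
0.4763 m × (1 ft / 0.3048 m) = 1.563 ft

1.56 ft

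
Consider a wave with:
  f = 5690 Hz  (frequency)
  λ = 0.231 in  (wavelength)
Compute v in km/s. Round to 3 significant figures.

0.0334 km/s

Directly: v = fλ.
f = 5690 Hz; λ = 0.231 in = 0.005867 m.
v = 33.39 m/s
33.39 m/s × (1 km/s / 1000 m/s) = 0.03339 km/s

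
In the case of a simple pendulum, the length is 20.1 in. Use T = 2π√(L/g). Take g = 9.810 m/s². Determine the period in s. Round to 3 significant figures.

T is given directly by: T = 2π√(L/g).
L = 20.1 in = 0.5105 m; g = 9.810 m/s².
T = 1.433 s

1.43 s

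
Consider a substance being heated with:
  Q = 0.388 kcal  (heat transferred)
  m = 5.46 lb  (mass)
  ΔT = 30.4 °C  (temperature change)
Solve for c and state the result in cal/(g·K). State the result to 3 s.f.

0.00515 cal/(g·K)

Rearranging: c = Q/(m·ΔT).
Q = 0.388 kcal = 1623 J; m = 5.46 lb = 2.477 kg; ΔT = 30.4 °C = 30.40 K.
c = 21.56 J/(kg·K)
21.56 J/(kg·K) × (1 cal/(g·K) / 4184 J/(kg·K)) = 0.005153 cal/(g·K)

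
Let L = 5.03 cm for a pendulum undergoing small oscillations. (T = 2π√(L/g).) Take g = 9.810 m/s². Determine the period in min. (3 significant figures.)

T is given directly by: T = 2π√(L/g).
L = 5.03 cm = 0.05030 m; g = 9.810 m/s².
T = 0.4499 s
0.4499 s × (1 min / 60.00 s) = 0.007499 min

0.00750 min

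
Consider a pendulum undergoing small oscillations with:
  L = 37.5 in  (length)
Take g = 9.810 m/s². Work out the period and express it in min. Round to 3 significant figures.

0.0326 min

T is given directly by: T = 2π√(L/g).
L = 37.5 in = 0.9525 m; g = 9.810 m/s².
T = 1.958 s
1.958 s × (1 min / 60.00 s) = 0.03263 min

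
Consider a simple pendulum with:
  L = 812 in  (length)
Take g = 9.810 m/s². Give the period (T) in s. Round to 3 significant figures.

T is given directly by: T = 2π√(L/g).
L = 812 in = 20.62 m; g = 9.810 m/s².
T = 9.110 s

9.11 s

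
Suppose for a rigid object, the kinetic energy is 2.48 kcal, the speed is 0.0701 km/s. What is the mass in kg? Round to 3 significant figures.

Rearranging KE = ½mv² for m: m = 2·KE/v².
KE = 2.48 kcal = 10376 J; v = 0.0701 km/s = 70.10 m/s.
m = 4.223 kg

4.22 kg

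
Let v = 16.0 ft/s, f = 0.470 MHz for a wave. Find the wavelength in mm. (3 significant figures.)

0.0104 mm

Rearranging v = f·λ for λ: λ = v/f.
v = 16.0 ft/s = 4.877 m/s; f = 0.470 MHz = 4.700×10^5 Hz.
λ = 1.038×10^-5 m
1.038×10^-5 m × (1 mm / 0.001000 m) = 0.01038 mm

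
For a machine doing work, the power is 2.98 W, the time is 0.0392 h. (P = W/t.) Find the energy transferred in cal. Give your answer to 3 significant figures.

101 cal

Solving P = W/t for W: W = P·t.
P = 2.98 W; t = 0.0392 h = 141.1 s.
W = 420.5 J
420.5 J × (1 cal / 4.184 J) = 100.5 cal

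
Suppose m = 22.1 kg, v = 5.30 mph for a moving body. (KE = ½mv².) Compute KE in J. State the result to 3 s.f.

Directly: KE = ½mv².
m = 22.1 kg; v = 5.30 mph = 2.369 m/s.
KE = 62.03 J

62.0 J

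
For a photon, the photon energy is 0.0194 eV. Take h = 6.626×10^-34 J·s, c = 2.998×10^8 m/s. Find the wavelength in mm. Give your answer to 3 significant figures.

0.0639 mm

Rearranging E = h·c/λ for λ: λ = hc/E.
E = 0.0194 eV = 3.108×10^-21 J; h = 6.626×10^-34 J·s; c = 2.998×10^8 m/s.
λ = 6.391×10^-5 m
6.391×10^-5 m × (1 mm / 0.001000 m) = 0.06391 mm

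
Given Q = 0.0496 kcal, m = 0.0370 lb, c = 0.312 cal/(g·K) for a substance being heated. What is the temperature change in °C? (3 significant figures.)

Rearranging Q = m·c·ΔT for ΔT: ΔT = Q/(m·c).
Q = 0.0496 kcal = 207.5 J; m = 0.0370 lb = 0.01678 kg; c = 0.312 cal/(g·K) = 1305 J/(kg·K).
ΔT = 9.472 K
Since 1 °C = 1 K, 9.472 °C.

9.47 °C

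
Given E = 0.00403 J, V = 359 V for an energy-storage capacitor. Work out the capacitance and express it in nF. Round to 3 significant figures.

62.5 nF

Rearranging: C = 2E/V².
E = 0.00403 J; V = 359 V.
C = 6.254×10^-8 F
6.254×10^-8 F × (1 nF / 1.000×10^-9 F) = 62.54 nF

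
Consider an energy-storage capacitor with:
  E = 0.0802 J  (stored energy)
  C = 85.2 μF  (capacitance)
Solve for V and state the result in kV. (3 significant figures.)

0.0434 kV

Rearranging: V = √(2E/C).
E = 0.0802 J; C = 85.2 μF = 8.520×10^-5 F.
V = 43.39 V
43.39 V × (1 kV / 1000 V) = 0.04339 kV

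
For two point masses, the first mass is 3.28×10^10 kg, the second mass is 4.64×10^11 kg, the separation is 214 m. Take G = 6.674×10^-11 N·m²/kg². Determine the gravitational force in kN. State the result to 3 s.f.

From Newton's law of gravitation: F = Gm₁m₂/r².
m₁ = 3.28×10^10 kg; m₂ = 4.64×10^11 kg; r = 214 m; G = 6.674×10^-11 N·m²/kg².
F = 2.218×10^7 N  (the unit combination reduces to kg·m/s² = N)
2.218×10^7 N × (1 kN / 1000 N) = 22179 kN

22200 kN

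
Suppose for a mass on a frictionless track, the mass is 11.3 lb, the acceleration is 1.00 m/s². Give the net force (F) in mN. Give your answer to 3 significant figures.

5130 mN

F is given directly by: F = m·a.
m = 11.3 lb = 5.126 kg; a = 1.00 m/s².
F = 5.126 N  (the unit combination reduces to kg·m/s² = N)
5.126 N × (1 mN / 0.001000 N) = 5126 mN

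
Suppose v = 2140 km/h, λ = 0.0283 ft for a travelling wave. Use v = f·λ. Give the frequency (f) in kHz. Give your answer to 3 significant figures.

68.9 kHz

Rearranging: f = v/λ.
v = 2140 km/h = 594.4 m/s; λ = 0.0283 ft = 0.008626 m.
f = 68914 Hz
68914 Hz × (1 kHz / 1000 Hz) = 68.91 kHz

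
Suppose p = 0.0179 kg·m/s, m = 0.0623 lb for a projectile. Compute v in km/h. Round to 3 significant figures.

2.28 km/h

Rearranging: v = p/m.
p = 0.0179 kg·m/s; m = 0.0623 lb = 0.02826 kg.
v = 0.6334 m/s
0.6334 m/s × (1 km/h / 0.2778 m/s) = 2.280 km/h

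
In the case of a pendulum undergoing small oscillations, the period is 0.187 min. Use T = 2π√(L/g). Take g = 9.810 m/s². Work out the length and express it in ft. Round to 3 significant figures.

Solving T = 2π√(L/g) for L: L = g·(T/2π)².
T = 0.187 min = 11.22 s; g = 9.810 m/s².
L = 31.28 m
31.28 m × (1 ft / 0.3048 m) = 102.6 ft

103 ft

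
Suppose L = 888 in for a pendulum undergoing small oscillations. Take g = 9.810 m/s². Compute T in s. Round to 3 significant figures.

9.53 s

T is given directly by: T = 2π√(L/g).
L = 888 in = 22.56 m; g = 9.810 m/s².
T = 9.527 s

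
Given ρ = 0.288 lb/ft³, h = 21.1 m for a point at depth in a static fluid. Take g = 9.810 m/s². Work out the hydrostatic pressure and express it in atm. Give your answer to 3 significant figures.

0.00942 atm

Directly: P = ρgh.
ρ = 0.288 lb/ft³ = 4.613 kg/m³; h = 21.1 m; g = 9.810 m/s².
P = 954.9 Pa  (the unit combination reduces to kg/(m·s²) = Pa)
954.9 Pa × (1 atm / 1.013×10^5 Pa) = 0.009424 atm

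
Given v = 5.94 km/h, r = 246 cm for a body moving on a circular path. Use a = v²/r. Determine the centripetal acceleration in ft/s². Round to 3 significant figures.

Directly: a = v²/r.
v = 5.94 km/h = 1.650 m/s; r = 246 cm = 2.460 m.
a = 1.107 m/s²
1.107 m/s² × (1 ft/s² / 0.3048 m/s²) = 3.631 ft/s²

3.63 ft/s²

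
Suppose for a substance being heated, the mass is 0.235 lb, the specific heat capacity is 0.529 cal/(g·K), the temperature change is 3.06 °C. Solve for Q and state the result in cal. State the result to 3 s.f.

Directly: Q = mcΔT.
m = 0.235 lb = 0.1066 kg; c = 0.529 cal/(g·K) = 2213 J/(kg·K); ΔT = 3.06 °C = 3.060 K.
Q = 721.9 J
721.9 J × (1 cal / 4.184 J) = 172.5 cal

173 cal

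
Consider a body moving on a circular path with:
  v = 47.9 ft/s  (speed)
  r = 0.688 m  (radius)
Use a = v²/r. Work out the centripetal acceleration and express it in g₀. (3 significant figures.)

31.6 g₀

Directly: a = v²/r.
v = 47.9 ft/s = 14.60 m/s; r = 0.688 m.
a = 309.8 m/s²
309.8 m/s² × (1 g₀ / 9.807 m/s²) = 31.59 g₀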